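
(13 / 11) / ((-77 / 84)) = -156 / 121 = -1.29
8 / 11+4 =52 / 11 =4.73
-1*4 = -4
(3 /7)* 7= 3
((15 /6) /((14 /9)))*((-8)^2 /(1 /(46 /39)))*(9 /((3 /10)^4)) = 36800000 /273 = 134798.53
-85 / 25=-17 / 5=-3.40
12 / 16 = 3 / 4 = 0.75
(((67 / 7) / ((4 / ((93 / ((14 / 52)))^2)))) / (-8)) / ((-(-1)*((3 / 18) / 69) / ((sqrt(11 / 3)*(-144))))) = 243264645468*sqrt(33) / 343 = 4074195322.39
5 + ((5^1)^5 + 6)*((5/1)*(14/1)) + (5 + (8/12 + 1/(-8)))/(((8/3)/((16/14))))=1753419/8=219177.38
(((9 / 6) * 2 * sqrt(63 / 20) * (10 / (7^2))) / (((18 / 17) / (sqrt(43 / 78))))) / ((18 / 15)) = 85 * sqrt(117390) / 45864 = 0.63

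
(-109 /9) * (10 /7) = -1090 /63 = -17.30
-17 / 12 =-1.42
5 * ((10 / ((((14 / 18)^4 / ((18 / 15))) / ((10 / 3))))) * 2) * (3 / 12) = 656100 / 2401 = 273.26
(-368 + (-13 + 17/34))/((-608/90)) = 34245/608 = 56.32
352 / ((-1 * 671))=-32 / 61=-0.52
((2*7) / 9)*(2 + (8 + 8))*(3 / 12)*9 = 63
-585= -585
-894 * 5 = -4470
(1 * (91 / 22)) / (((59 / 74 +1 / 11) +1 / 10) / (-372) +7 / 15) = 626262 / 70253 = 8.91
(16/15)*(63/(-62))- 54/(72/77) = -36477/620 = -58.83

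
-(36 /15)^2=-144 /25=-5.76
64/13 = 4.92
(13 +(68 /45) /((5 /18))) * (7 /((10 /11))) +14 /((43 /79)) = 1802871 /10750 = 167.71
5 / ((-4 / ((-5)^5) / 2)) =15625 / 2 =7812.50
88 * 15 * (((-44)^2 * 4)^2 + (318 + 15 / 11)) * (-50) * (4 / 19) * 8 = -126656334528000 / 19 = -6666122869894.74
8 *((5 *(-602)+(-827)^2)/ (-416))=-680919/ 52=-13094.60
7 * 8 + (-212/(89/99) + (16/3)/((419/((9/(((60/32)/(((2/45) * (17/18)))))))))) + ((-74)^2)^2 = 2264400967572164/75514275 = 29986396.18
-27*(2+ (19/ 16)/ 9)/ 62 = -921/ 992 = -0.93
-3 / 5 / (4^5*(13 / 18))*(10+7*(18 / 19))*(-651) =1388583 / 158080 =8.78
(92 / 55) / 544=23 / 7480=0.00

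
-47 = -47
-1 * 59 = -59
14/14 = 1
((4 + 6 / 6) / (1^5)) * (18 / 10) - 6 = 3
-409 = -409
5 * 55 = 275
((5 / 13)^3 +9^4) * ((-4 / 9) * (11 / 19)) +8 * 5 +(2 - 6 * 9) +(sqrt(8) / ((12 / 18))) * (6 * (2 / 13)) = -638752492 / 375687 +36 * sqrt(2) / 13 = -1696.31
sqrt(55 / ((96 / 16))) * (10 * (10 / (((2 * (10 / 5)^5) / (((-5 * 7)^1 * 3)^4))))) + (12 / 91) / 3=4 / 91 + 1012921875 * sqrt(330) / 32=575019988.83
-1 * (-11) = 11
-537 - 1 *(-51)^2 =-3138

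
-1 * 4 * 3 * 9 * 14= -1512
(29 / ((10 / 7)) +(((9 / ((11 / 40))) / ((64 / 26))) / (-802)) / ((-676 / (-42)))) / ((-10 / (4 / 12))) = -93120307 / 137623200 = -0.68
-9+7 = -2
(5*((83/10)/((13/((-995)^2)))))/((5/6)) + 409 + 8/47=2317502518/611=3792966.48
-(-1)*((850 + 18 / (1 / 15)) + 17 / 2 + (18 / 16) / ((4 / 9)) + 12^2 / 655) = 23711023 / 20960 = 1131.25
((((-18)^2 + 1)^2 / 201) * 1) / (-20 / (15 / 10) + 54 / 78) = -1373125 / 33031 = -41.57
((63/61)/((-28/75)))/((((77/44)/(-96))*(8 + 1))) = 7200/427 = 16.86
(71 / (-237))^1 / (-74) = 71 / 17538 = 0.00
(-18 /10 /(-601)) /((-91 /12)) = -108 /273455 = -0.00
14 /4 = 7 /2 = 3.50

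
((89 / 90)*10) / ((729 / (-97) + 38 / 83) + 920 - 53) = 716539 / 62310564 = 0.01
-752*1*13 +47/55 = -537633/55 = -9775.15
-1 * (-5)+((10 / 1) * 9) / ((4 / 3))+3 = 151 / 2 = 75.50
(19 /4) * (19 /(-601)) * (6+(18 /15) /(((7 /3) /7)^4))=-46569 /3005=-15.50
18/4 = 9/2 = 4.50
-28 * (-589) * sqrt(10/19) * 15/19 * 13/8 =42315 * sqrt(190)/38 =15349.26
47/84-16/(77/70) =-12923/924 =-13.99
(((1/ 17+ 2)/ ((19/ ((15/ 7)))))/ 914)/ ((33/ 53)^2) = 70225/ 107165586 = 0.00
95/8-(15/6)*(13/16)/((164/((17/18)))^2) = 3311416735/278857728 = 11.87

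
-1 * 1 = -1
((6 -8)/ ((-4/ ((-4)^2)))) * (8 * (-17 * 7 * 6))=-45696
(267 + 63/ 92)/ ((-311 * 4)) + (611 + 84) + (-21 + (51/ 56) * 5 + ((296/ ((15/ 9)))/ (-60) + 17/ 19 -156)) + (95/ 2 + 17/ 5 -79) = 187291365099/ 380539600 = 492.17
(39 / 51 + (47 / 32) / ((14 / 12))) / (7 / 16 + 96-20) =3853 / 145537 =0.03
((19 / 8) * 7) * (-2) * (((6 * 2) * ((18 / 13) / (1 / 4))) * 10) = -287280 / 13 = -22098.46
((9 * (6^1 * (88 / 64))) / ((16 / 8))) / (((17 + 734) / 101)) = 29997 / 6008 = 4.99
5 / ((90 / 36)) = 2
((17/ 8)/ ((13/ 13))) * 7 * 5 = 595/ 8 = 74.38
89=89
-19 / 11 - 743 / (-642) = -0.57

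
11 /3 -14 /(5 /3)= -71 /15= -4.73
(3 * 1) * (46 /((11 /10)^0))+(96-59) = 175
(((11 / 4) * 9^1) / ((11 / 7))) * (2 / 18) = 7 / 4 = 1.75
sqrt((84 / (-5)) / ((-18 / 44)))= 2 * sqrt(2310) / 15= 6.41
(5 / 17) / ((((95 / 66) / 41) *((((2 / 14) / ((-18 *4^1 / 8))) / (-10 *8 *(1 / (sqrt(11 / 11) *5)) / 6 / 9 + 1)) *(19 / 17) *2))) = -3157 / 19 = -166.16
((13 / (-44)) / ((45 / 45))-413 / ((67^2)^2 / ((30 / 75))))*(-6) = 3929577627 / 2216623310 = 1.77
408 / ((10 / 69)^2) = 485622 / 25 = 19424.88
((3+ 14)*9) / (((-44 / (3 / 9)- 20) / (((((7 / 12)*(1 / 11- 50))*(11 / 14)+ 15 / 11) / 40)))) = 289629 / 535040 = 0.54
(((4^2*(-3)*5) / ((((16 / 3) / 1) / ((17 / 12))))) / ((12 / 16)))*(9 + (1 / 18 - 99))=137615 / 18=7645.28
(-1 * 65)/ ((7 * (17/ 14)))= -7.65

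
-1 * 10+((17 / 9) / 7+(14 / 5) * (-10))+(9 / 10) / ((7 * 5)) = -16967 / 450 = -37.70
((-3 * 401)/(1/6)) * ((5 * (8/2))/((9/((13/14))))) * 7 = -104260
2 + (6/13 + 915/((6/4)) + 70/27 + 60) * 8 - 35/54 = 5385.78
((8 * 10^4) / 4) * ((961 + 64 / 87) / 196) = 59765000 / 609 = 98136.29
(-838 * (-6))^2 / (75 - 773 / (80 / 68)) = -505615680 / 11641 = -43434.04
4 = 4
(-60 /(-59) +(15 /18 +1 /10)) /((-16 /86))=-37109 /3540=-10.48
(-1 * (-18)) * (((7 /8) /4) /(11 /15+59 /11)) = 10395 /16096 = 0.65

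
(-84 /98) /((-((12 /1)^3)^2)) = 1 /3483648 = 0.00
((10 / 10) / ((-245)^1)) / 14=-0.00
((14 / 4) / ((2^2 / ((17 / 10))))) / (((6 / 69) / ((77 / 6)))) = 210749 / 960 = 219.53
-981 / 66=-327 / 22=-14.86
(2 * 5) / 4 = 5 / 2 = 2.50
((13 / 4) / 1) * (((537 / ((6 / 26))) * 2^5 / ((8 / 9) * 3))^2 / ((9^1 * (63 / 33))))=3097339388 / 21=147492351.81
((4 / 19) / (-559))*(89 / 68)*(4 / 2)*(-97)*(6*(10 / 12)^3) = 0.33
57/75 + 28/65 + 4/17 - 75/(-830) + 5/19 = 31010741/17425850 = 1.78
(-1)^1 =-1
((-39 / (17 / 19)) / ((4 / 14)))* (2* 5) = -25935 / 17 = -1525.59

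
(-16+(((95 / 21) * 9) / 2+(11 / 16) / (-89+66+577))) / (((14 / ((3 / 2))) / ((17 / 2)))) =13791879 / 3474688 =3.97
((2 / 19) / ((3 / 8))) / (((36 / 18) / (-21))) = -56 / 19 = -2.95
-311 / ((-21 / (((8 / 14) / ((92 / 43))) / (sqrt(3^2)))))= 13373 / 10143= 1.32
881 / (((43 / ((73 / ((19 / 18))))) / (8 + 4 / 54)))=28040468 / 2451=11440.42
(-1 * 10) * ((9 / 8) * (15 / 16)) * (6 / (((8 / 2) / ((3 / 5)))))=-9.49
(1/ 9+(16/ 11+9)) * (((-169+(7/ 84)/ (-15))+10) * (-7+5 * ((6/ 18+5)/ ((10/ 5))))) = -284406877/ 26730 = -10639.99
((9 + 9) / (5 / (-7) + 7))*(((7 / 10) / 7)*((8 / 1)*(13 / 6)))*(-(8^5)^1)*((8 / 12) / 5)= -21686.46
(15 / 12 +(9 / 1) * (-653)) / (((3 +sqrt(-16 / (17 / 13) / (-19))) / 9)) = -204969663 / 10796 +211527 * sqrt(4199) / 2699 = -13907.20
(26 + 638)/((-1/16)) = -10624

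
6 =6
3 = 3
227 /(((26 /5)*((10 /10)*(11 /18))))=10215 /143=71.43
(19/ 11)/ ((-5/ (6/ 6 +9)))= -38/ 11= -3.45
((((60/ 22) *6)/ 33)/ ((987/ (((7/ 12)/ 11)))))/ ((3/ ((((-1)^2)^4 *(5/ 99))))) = 25/ 55738287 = 0.00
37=37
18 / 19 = 0.95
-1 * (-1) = 1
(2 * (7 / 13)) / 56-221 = -11491 / 52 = -220.98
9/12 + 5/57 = 191/228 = 0.84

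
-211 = -211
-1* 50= -50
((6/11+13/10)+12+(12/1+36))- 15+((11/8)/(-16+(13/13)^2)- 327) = -73985/264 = -280.25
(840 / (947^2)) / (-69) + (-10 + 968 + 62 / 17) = 337203766476 / 350652319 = 961.65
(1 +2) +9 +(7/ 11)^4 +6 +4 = 324503/ 14641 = 22.16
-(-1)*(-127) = -127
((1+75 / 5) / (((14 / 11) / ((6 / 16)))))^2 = 1089 / 49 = 22.22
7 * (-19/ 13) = -133/ 13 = -10.23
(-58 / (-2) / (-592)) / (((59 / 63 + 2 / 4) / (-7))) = 12789 / 53576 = 0.24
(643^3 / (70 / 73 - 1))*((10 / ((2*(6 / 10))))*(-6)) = 970344130550 / 3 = 323448043516.67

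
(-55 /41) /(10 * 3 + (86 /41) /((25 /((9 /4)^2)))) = -11000 /249483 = -0.04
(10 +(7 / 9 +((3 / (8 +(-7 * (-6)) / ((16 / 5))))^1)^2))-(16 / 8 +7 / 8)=7.92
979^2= 958441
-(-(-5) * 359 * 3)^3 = -156155441625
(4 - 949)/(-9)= 105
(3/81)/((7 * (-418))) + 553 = 43688105/79002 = 553.00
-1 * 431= -431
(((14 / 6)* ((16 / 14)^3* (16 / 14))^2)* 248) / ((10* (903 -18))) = 2080374784 / 10932533325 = 0.19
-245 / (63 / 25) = -97.22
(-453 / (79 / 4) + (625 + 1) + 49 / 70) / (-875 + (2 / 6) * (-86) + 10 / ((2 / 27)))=-1430919 / 1821740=-0.79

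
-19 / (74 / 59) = -1121 / 74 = -15.15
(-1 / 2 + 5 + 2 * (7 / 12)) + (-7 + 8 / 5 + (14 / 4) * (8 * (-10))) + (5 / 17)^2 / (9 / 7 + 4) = -44865203 / 160395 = -279.72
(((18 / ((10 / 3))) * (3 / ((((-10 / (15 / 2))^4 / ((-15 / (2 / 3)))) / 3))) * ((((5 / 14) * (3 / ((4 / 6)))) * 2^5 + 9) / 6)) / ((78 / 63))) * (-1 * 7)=524532267 / 26624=19701.48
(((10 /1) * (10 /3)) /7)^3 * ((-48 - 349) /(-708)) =99250000 /1639197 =60.55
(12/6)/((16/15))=15/8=1.88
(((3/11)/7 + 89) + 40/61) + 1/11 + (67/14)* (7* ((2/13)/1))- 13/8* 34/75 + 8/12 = 579282373/6106100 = 94.87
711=711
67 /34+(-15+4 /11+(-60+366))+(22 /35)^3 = 4707669977 /16035250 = 293.58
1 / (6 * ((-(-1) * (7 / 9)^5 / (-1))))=-19683 / 33614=-0.59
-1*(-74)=74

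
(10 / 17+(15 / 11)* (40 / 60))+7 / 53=16149 / 9911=1.63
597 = 597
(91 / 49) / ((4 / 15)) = 195 / 28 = 6.96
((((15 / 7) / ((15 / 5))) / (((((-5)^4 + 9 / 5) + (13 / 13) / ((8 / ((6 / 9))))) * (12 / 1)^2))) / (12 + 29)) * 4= 25 / 32384793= 0.00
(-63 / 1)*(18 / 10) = -567 / 5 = -113.40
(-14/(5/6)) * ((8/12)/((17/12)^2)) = -8064/1445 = -5.58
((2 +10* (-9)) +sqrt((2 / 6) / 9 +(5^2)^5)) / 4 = -22 +sqrt(197753907) / 18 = 759.25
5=5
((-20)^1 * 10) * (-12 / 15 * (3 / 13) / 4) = 9.23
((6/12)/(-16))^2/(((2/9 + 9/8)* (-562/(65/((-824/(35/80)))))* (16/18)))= 36855/735961677824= 0.00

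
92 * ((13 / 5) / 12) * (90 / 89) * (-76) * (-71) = 9680424 / 89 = 108768.81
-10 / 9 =-1.11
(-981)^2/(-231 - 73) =-962361/304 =-3165.66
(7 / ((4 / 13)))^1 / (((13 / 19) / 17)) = 2261 / 4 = 565.25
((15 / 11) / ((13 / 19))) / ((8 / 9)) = 2565 / 1144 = 2.24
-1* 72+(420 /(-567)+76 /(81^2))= -477176 /6561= -72.73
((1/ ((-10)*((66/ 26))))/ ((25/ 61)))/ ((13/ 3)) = -61/ 2750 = -0.02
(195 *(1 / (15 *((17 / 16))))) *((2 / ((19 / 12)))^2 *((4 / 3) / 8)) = 19968 / 6137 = 3.25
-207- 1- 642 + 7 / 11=-9343 / 11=-849.36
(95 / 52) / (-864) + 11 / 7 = 493543 / 314496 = 1.57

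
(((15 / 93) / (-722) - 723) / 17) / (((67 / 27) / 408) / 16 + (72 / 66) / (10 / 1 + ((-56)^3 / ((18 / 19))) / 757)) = 738321035499013824 / 74031944964551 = 9973.01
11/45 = 0.24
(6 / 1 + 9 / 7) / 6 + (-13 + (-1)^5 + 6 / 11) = -1885 / 154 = -12.24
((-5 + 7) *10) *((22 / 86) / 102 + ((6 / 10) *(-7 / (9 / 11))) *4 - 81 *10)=-36427082 / 2193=-16610.62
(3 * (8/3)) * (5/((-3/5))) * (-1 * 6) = 400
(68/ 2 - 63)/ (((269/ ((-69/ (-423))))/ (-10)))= 6670/ 37929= 0.18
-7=-7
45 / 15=3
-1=-1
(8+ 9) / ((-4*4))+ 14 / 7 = 15 / 16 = 0.94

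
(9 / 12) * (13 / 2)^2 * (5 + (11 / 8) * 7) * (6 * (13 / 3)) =771147 / 64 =12049.17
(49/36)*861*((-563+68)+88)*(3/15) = -5723641/60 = -95394.02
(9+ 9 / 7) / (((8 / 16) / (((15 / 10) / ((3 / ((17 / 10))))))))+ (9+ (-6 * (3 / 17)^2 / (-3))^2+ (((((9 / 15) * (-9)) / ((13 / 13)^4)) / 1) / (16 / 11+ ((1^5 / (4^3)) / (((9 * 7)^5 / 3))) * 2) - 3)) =19.78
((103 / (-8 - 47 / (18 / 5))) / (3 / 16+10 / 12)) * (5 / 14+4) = -2714256 / 129997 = -20.88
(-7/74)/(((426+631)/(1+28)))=-29/11174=-0.00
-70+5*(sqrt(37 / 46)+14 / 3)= -140 / 3+5*sqrt(1702) / 46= -42.18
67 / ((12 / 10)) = 55.83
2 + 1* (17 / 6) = 29 / 6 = 4.83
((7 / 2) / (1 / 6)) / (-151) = -21 / 151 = -0.14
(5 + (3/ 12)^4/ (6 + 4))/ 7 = 12801/ 17920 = 0.71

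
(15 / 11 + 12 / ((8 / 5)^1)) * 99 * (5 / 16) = 8775 / 32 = 274.22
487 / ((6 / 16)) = 3896 / 3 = 1298.67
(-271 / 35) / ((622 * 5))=-271 / 108850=-0.00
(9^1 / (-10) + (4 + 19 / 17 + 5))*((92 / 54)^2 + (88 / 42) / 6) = 13001399 / 433755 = 29.97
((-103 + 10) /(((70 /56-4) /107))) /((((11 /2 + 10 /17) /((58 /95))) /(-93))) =-811099376 /24035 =-33746.59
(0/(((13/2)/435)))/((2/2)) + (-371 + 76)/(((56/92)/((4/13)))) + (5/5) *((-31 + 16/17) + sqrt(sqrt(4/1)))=-177.77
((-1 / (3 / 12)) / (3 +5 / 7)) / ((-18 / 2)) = 14 / 117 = 0.12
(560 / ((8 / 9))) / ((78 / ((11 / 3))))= 385 / 13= 29.62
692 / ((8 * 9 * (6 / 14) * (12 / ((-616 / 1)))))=-93247 / 81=-1151.20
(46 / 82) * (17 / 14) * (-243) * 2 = -95013 / 287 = -331.06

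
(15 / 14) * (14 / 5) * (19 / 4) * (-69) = -3933 / 4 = -983.25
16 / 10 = 1.60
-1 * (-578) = 578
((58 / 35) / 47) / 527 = 58 / 866915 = 0.00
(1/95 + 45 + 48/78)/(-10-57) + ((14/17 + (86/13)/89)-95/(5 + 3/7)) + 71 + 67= 30225860337/250386370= 120.72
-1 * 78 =-78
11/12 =0.92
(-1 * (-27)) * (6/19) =162/19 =8.53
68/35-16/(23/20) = -9636/805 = -11.97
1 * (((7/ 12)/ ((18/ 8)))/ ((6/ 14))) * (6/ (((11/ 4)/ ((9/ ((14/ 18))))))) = 168/ 11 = 15.27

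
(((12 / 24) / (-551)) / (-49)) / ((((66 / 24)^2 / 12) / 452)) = 43392 / 3266879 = 0.01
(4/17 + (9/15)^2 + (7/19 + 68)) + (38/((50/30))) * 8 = 2029762/8075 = 251.36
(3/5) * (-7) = -21/5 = -4.20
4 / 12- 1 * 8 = -23 / 3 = -7.67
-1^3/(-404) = 1/404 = 0.00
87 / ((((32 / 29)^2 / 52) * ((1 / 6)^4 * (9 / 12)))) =25681617 / 4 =6420404.25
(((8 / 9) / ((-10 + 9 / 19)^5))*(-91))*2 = 3605200144 / 1748378204109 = 0.00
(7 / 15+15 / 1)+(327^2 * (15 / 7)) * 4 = 96237724 / 105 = 916549.75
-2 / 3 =-0.67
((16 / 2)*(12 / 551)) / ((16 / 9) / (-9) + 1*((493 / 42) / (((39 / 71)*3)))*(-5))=-1415232 / 290904307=-0.00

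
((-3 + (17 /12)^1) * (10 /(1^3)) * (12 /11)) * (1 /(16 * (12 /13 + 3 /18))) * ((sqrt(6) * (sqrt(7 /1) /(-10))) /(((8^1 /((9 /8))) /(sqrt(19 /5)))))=6669 * sqrt(3990) /2393600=0.18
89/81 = 1.10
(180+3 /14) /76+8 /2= 6779 /1064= 6.37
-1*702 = -702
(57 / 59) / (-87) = -19 / 1711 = -0.01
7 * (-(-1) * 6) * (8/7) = 48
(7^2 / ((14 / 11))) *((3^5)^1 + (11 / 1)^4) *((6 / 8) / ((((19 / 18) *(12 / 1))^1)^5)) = 208870893 / 158470336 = 1.32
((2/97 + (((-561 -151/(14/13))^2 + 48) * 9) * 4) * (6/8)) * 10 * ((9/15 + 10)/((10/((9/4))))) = 120407587195149/380240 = 316662074.47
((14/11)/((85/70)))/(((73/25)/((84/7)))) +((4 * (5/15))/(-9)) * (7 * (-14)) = 6938792/368577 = 18.83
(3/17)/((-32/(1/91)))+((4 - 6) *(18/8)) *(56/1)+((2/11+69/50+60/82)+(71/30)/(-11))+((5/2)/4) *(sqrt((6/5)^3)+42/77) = -417916223371/1674472800+3 *sqrt(30)/20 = -248.76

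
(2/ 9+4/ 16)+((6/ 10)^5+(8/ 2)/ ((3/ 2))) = 3.22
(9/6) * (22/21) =11/7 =1.57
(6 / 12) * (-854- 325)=-1179 / 2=-589.50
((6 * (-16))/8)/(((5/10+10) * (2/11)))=-44/7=-6.29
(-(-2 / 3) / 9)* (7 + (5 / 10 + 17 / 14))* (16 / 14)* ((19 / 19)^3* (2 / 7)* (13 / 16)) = 1586 / 9261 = 0.17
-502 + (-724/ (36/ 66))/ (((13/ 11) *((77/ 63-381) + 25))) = -20706112/ 41509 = -498.83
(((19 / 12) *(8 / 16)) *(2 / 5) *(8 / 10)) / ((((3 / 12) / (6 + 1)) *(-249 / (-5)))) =532 / 3735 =0.14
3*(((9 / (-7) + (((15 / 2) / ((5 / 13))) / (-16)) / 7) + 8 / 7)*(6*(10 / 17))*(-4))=3195 / 238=13.42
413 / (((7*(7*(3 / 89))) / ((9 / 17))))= 15753 / 119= 132.38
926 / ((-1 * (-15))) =926 / 15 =61.73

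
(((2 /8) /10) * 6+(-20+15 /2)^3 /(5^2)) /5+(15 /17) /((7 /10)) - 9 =-555361 /23800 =-23.33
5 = 5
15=15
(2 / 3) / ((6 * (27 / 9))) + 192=5185 / 27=192.04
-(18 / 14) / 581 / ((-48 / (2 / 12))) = 0.00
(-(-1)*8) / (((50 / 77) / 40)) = 2464 / 5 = 492.80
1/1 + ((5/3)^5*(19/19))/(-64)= 12427/15552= 0.80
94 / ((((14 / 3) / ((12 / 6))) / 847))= 34122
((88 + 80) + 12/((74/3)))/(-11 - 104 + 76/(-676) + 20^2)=526773/890701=0.59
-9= -9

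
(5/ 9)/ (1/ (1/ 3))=5/ 27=0.19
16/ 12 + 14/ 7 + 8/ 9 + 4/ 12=41/ 9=4.56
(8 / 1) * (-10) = -80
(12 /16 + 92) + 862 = 3819 /4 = 954.75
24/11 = 2.18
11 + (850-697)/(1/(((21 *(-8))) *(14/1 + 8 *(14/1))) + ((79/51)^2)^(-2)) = 127722618206581/143166824687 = 892.12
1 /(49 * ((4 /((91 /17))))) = 13 /476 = 0.03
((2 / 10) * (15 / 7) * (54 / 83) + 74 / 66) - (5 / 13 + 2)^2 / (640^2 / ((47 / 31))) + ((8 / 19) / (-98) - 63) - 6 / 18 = -10933086967279913 / 176517743001600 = -61.94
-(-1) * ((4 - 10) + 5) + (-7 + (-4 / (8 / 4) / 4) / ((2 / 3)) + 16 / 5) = -111 / 20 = -5.55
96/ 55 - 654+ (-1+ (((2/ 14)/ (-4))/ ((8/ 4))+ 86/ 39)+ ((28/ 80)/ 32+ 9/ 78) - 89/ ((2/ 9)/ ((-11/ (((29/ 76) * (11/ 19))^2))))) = 28971200757425/ 323266944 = 89620.05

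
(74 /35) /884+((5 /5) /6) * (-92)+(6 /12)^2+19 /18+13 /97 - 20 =-915426793 /27010620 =-33.89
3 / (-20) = -3 / 20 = -0.15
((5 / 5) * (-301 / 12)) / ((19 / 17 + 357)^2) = -86989 / 444764928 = -0.00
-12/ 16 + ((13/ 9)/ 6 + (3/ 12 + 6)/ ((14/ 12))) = 4.85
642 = 642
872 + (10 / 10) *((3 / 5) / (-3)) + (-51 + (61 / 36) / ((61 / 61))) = 148049 / 180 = 822.49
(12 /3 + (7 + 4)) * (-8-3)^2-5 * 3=1800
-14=-14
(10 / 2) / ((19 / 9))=45 / 19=2.37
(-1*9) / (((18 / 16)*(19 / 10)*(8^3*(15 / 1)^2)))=-1 / 27360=-0.00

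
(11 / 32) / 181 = 11 / 5792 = 0.00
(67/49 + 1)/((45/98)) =232/45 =5.16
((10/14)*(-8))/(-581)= 40/4067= 0.01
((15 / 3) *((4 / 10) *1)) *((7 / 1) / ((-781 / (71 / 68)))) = -7 / 374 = -0.02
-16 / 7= -2.29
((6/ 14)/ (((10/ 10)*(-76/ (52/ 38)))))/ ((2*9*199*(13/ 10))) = -5/ 3017238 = -0.00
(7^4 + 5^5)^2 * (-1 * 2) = -61073352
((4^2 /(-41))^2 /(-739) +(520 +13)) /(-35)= -94589113 /6211295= -15.23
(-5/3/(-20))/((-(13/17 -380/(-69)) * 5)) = -391/147140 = -0.00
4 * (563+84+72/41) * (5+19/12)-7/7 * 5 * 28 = 2084101/123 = 16943.91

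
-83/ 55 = -1.51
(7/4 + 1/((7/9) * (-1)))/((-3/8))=-26/21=-1.24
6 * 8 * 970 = 46560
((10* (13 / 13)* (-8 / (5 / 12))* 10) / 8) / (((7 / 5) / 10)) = -12000 / 7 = -1714.29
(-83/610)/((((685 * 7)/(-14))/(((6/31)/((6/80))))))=1328/1295335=0.00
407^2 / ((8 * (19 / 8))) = 165649 / 19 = 8718.37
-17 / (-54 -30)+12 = 1025 / 84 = 12.20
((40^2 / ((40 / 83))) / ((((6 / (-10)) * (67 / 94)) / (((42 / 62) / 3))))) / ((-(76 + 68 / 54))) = 7021800 / 309473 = 22.69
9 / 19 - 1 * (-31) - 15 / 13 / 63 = 163159 / 5187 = 31.46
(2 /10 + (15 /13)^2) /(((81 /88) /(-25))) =-569360 /13689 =-41.59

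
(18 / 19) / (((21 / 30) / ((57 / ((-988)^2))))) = 135 / 1708252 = 0.00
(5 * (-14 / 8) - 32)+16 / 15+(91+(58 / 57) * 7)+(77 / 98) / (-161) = 25025199 / 428260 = 58.43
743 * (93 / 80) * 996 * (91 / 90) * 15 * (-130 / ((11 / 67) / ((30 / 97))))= -6818685519555 / 2134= -3195260318.44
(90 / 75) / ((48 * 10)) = 1 / 400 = 0.00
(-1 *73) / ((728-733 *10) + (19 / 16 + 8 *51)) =1168 / 99085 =0.01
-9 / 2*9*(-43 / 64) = 3483 / 128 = 27.21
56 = 56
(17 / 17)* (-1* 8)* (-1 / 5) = 8 / 5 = 1.60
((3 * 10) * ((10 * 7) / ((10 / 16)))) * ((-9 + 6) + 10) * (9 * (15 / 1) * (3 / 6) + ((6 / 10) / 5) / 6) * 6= 47642112 / 5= 9528422.40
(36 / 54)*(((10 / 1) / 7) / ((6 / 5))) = 50 / 63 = 0.79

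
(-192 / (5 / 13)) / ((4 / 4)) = -2496 / 5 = -499.20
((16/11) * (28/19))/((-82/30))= -6720/8569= -0.78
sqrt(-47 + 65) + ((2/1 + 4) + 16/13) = 3* sqrt(2) + 94/13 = 11.47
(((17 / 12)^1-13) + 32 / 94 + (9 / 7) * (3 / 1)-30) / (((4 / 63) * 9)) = -147599 / 2256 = -65.43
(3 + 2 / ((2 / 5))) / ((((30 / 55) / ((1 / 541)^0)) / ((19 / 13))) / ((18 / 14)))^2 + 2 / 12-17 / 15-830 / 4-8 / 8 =-14225032 / 124215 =-114.52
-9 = -9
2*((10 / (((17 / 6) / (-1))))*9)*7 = -444.71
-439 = -439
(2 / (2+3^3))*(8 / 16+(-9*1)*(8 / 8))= -17 / 29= -0.59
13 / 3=4.33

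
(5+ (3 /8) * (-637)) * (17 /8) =-31807 /64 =-496.98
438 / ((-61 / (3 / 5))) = -1314 / 305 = -4.31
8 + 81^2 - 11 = 6558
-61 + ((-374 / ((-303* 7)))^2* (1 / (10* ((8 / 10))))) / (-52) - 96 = -73453845217 / 467858664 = -157.00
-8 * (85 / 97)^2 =-57800 / 9409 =-6.14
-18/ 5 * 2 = -36/ 5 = -7.20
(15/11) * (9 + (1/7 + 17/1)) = 2745/77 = 35.65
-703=-703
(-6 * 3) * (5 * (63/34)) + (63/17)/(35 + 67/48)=-166.66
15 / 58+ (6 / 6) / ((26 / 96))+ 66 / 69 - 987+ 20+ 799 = -2828351 / 17342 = -163.09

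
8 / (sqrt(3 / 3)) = 8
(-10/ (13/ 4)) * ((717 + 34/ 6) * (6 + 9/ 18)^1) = -43360/ 3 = -14453.33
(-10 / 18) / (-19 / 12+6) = -20 / 159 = -0.13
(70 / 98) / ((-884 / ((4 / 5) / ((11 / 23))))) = -23 / 17017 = -0.00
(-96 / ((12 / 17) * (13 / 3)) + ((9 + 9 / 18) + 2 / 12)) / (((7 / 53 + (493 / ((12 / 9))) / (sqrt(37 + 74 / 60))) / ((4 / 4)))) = 2883438712 / 3594527699529 - 2345913878 * sqrt(34410) / 1198175899843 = -0.36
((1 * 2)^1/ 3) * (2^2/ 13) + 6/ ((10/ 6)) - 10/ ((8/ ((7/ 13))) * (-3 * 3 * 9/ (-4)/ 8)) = 3.54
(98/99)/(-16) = -49/792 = -0.06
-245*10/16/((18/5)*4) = -6125/576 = -10.63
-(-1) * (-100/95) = -1.05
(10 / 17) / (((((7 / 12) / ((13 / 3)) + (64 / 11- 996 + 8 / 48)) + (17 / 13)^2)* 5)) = -44616 / 374749819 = -0.00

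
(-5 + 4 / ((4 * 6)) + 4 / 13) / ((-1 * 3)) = 353 / 234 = 1.51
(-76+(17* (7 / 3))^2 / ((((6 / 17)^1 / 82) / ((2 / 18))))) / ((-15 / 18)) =-19703498 / 405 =-48650.61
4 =4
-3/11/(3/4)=-4/11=-0.36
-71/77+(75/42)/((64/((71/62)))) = -543931/611072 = -0.89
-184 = -184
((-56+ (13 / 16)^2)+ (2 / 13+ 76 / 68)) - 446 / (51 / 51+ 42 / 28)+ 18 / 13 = -65368967 / 282880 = -231.08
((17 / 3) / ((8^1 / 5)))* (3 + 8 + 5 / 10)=1955 / 48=40.73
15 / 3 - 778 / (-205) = 1803 / 205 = 8.80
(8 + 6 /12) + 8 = 33 /2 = 16.50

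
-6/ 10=-3/ 5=-0.60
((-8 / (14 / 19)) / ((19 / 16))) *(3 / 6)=-32 / 7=-4.57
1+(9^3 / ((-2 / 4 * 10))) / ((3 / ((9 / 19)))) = -2092 / 95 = -22.02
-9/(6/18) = -27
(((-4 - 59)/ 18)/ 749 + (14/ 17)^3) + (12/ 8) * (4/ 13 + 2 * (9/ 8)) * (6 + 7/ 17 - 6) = 116647695/ 54671864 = 2.13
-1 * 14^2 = -196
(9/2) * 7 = 63/2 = 31.50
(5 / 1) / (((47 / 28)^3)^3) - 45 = -50307979009857475 / 1119130473102767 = -44.95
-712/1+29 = -683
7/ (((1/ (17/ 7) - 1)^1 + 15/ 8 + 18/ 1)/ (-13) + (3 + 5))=12376/ 11521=1.07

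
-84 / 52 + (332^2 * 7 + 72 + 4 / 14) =70219119 / 91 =771638.67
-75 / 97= -0.77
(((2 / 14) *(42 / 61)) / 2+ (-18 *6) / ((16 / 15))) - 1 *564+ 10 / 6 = -485707 / 732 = -663.53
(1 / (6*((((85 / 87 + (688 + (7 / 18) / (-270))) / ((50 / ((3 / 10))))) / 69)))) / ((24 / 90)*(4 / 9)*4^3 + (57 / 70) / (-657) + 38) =5324360850000 / 87244213189727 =0.06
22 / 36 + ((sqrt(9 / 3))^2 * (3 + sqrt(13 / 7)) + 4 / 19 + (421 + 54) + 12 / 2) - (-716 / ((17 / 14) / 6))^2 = -1237068339883 / 98838 + 3 * sqrt(91) / 7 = -12516116.63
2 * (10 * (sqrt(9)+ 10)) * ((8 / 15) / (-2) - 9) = -7228 / 3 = -2409.33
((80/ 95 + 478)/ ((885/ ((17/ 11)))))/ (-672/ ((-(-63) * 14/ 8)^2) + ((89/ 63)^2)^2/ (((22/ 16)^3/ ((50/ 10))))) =2890295523423/ 26287607119360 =0.11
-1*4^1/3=-4/3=-1.33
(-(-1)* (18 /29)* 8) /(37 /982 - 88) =-47136 /834997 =-0.06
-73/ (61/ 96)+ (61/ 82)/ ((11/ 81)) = -6019815/ 55022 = -109.41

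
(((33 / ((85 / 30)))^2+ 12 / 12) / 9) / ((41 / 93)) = 1224283 / 35547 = 34.44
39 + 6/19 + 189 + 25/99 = 429937/1881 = 228.57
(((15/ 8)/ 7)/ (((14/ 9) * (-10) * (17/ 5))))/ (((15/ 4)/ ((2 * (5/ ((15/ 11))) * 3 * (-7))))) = 99/ 476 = 0.21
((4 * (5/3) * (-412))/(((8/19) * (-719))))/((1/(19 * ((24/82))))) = 50.45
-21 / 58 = -0.36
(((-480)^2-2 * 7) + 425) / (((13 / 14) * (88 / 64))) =25850832 / 143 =180775.05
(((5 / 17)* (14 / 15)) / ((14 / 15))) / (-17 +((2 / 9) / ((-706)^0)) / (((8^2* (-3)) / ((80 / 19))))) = -5130 / 296599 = -0.02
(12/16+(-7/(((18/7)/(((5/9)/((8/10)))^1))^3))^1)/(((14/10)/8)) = 832788595/238085568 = 3.50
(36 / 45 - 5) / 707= -3 / 505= -0.01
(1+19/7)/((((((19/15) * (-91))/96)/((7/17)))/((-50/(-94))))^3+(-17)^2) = 1213056000000000/40579270067658161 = 0.03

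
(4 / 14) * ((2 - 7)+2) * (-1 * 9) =54 / 7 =7.71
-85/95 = -17/19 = -0.89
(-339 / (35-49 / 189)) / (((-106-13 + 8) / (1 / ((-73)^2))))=3051 / 184948274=0.00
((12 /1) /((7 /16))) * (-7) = -192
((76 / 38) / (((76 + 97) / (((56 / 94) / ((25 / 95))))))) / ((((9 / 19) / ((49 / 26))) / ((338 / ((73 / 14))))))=180286288 / 26710335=6.75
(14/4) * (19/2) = 133/4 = 33.25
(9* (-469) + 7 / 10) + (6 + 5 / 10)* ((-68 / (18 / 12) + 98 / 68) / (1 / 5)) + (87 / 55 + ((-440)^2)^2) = 37480954354.79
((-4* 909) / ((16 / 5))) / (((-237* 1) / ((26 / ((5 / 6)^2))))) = 179.50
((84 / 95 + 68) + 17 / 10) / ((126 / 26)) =174343 / 11970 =14.56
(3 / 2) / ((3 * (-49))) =-1 / 98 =-0.01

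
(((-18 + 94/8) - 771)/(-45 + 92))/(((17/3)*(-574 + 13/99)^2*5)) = -91413927/51578917164620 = -0.00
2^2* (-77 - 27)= -416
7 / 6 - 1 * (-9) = 10.17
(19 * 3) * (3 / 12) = 57 / 4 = 14.25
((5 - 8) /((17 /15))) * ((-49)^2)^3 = -622857924045 /17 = -36638701414.41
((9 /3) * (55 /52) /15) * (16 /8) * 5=55 /26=2.12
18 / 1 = 18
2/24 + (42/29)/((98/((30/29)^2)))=203123/2048676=0.10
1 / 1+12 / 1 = 13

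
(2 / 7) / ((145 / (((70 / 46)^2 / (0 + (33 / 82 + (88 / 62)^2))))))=1103228 / 584384713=0.00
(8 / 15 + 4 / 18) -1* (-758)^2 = -25855346 / 45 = -574563.24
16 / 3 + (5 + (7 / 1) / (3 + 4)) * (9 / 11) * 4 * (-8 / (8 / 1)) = -472 / 33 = -14.30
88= 88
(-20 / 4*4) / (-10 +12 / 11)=2.24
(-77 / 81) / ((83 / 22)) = -1694 / 6723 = -0.25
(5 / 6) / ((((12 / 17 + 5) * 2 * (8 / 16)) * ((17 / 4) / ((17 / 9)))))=0.06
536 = 536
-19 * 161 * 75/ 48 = -76475/ 16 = -4779.69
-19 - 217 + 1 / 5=-1179 / 5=-235.80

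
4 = 4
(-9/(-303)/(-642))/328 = -1/7089392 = -0.00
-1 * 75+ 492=417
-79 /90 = -0.88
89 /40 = 2.22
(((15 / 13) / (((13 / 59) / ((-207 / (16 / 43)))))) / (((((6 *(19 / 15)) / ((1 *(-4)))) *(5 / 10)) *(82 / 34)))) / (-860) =-3114315 / 2106416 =-1.48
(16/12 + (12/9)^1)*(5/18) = 20/27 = 0.74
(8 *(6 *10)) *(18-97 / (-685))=1192992 / 137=8707.97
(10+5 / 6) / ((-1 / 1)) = -65 / 6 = -10.83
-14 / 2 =-7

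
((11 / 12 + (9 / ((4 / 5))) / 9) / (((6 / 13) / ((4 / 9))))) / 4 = 169 / 324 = 0.52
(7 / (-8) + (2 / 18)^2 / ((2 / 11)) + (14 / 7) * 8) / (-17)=-9845 / 11016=-0.89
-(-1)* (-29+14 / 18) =-254 / 9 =-28.22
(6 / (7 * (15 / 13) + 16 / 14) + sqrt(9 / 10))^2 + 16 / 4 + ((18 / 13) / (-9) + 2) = 1638 * sqrt(10) / 4195 + 656093797 / 91509730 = 8.40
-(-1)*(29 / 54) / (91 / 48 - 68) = -232 / 28557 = -0.01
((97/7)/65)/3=97/1365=0.07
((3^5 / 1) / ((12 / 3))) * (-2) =-243 / 2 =-121.50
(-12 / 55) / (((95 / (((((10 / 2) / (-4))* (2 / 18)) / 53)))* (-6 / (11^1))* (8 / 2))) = -1 / 362520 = -0.00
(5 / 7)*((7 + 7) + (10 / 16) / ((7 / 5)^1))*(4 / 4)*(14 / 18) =4045 / 504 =8.03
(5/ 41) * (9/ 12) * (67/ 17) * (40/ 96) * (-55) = -92125/ 11152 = -8.26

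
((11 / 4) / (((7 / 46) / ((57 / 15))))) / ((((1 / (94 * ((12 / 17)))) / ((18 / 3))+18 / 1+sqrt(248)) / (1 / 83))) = 1981973900808 / 10125043218745 - 220188595968 * sqrt(62) / 10125043218745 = 0.02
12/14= 6/7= 0.86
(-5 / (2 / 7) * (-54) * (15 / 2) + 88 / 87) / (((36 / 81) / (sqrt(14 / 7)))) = 22555.51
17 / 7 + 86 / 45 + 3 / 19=26918 / 5985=4.50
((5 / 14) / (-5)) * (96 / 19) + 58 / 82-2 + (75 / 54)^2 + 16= 28754969 / 1766772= 16.28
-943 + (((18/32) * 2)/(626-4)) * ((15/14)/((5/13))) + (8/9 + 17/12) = -589789681/626976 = -940.69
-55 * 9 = -495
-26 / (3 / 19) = -164.67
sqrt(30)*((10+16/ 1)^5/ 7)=11881376*sqrt(30)/ 7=9296710.93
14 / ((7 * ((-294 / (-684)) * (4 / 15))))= 17.45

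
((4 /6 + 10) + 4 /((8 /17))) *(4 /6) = 115 /9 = 12.78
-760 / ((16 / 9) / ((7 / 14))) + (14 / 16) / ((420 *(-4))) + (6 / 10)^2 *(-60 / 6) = -417313 / 1920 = -217.35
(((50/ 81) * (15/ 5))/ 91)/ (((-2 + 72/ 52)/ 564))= -1175/ 63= -18.65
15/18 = 5/6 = 0.83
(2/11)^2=4/121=0.03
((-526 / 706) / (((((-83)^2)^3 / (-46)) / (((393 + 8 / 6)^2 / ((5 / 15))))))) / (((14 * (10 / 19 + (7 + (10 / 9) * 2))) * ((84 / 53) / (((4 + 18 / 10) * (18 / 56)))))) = 45407435177403 / 107737498203642394640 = 0.00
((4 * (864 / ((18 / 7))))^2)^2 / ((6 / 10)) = 5438082908160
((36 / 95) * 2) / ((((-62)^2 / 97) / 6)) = 10476 / 91295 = 0.11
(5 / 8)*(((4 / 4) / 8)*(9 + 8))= 85 / 64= 1.33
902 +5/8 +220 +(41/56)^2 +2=3528505/3136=1125.16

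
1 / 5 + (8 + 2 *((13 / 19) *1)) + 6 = 1479 / 95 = 15.57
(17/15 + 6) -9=-28/15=-1.87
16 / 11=1.45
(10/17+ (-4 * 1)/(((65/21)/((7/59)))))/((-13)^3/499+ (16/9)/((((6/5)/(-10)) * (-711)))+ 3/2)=-543223114524/3599709914255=-0.15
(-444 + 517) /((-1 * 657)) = -1 /9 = -0.11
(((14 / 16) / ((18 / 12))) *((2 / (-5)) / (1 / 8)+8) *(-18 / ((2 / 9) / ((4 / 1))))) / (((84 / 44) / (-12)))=28512 / 5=5702.40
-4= -4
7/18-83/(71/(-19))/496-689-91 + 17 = -241690823/316944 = -762.57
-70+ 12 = -58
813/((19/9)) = 385.11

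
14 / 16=7 / 8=0.88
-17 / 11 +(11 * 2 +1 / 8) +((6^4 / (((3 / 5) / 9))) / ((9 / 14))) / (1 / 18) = 47901971 / 88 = 544340.58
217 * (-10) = -2170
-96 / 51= -32 / 17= -1.88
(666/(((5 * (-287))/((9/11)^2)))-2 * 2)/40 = -374243/3472700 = -0.11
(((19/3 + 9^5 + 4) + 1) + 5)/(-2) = -88598/3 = -29532.67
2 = 2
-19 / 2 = -9.50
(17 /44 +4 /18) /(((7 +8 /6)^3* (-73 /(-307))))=221961 /50187500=0.00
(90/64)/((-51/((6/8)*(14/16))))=-315/17408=-0.02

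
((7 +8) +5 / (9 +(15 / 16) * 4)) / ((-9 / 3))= -785 / 153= -5.13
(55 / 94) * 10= 275 / 47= 5.85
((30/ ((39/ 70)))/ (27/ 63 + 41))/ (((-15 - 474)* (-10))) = 49/ 184353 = 0.00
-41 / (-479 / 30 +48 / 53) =65190 / 23947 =2.72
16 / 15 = 1.07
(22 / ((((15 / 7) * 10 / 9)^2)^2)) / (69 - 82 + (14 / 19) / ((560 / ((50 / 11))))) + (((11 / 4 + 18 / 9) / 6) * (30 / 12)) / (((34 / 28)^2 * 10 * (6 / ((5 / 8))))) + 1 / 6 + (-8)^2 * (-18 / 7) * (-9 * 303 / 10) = 2900731696915995871 / 64634850000000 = 44878.76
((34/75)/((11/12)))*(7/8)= 119/275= 0.43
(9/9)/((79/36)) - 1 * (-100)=7936/79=100.46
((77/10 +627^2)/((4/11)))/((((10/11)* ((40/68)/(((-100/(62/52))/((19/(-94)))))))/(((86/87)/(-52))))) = -16343467098299/1024860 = -15947024.08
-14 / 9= -1.56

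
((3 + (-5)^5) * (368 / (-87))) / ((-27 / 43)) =-49402528 / 2349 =-21031.30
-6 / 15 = -2 / 5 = -0.40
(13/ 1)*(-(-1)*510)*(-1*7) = -46410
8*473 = 3784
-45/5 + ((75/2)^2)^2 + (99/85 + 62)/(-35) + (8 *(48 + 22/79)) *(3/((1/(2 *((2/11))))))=11688099760157/5909200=1977949.60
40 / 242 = 20 / 121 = 0.17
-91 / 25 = -3.64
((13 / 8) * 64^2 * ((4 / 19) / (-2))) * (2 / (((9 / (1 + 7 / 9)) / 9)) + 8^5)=-3926294528 / 171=-22960786.71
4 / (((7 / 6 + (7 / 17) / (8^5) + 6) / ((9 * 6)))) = 360972288 / 11976725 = 30.14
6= 6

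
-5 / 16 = -0.31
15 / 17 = 0.88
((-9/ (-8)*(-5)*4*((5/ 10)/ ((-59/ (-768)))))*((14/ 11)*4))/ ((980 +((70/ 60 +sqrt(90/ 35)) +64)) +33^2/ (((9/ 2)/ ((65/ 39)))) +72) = -4119800832/ 8402433611 +1161216*sqrt(14)/ 8402433611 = -0.49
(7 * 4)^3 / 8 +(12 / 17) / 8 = 93299 / 34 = 2744.09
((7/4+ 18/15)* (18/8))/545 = 531/43600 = 0.01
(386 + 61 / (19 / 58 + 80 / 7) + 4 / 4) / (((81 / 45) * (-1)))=-9359585 / 42957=-217.88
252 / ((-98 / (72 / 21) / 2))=-864 / 49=-17.63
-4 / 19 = -0.21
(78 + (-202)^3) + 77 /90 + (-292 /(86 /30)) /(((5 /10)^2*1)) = -31899390589 /3870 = -8242736.59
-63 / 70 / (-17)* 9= 81 / 170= 0.48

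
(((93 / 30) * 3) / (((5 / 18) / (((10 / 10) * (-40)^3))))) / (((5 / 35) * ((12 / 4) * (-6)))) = 833280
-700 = -700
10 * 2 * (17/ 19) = 17.89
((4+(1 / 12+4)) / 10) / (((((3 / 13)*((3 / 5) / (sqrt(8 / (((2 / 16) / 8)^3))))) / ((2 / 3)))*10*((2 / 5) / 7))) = 564928*sqrt(2) / 81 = 9863.32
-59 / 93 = -0.63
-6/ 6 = -1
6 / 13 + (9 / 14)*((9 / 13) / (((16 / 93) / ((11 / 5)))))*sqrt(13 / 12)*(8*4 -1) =6 / 13 + 856251*sqrt(39) / 29120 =184.09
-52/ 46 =-1.13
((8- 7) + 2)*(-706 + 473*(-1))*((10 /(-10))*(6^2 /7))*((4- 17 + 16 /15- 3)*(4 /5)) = -5432832 /25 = -217313.28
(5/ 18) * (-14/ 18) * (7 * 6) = -245/ 27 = -9.07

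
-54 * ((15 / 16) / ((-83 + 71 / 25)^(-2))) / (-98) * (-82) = -1667148642 / 6125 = -272187.53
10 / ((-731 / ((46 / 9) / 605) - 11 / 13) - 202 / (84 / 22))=-125580 / 1087295539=-0.00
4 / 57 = 0.07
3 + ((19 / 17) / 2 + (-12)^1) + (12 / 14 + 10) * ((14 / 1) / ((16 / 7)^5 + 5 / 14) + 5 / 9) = 58821299 / 4517814294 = 0.01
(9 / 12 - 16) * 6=-183 / 2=-91.50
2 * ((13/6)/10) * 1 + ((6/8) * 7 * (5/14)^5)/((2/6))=2419507/4609920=0.52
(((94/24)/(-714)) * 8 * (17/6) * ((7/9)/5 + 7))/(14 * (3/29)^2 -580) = 909121/592499610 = 0.00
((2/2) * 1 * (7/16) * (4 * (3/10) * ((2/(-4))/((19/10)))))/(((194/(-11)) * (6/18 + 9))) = 99/117952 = 0.00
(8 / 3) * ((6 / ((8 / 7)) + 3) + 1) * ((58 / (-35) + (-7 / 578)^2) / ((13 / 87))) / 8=-20789543461 / 608032880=-34.19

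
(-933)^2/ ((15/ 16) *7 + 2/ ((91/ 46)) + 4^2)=422477328/ 11441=36926.61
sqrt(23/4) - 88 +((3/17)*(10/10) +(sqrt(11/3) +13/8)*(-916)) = -916*sqrt(33)/3 - 53595/34 +sqrt(23)/2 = -3327.93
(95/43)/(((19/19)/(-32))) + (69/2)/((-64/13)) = -427691/5504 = -77.71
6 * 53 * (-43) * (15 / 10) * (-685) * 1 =14050035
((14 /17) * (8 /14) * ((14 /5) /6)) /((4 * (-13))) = -14 /3315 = -0.00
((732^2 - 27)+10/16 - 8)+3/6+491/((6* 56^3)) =564559912043/1053696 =535790.13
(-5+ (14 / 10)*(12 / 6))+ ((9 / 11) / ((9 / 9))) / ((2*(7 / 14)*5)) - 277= -15347 / 55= -279.04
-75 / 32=-2.34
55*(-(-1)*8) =440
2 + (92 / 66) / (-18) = 571 / 297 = 1.92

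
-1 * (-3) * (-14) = -42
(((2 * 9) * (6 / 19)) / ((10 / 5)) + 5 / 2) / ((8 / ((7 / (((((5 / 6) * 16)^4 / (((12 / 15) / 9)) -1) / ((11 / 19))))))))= 140679 / 18483148016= 0.00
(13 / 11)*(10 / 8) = 65 / 44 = 1.48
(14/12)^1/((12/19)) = 133/72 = 1.85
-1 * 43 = -43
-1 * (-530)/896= 265/448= 0.59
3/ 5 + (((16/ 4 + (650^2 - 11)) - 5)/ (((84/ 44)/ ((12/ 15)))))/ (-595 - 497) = -4630169/ 28665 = -161.53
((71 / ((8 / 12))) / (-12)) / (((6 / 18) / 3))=-639 / 8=-79.88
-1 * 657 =-657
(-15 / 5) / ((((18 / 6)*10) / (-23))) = 23 / 10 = 2.30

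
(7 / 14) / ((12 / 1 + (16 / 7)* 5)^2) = 49 / 53792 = 0.00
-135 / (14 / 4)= -270 / 7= -38.57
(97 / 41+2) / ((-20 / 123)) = -537 / 20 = -26.85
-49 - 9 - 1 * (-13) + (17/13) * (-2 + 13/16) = -9683/208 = -46.55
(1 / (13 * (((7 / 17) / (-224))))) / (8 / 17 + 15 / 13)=-9248 / 359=-25.76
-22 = -22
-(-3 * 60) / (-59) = -180 / 59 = -3.05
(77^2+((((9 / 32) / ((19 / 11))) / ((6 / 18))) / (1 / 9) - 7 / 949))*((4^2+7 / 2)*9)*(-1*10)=-462174928515 / 44384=-10413097.70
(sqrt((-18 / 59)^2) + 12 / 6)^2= 18496 / 3481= 5.31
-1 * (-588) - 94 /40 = 11713 /20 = 585.65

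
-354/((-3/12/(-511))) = -723576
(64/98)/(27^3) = 32/964467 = 0.00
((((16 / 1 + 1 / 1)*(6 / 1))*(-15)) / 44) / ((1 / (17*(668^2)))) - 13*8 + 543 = -2901566731 / 11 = -263778793.73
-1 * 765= -765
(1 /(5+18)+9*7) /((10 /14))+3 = 91.26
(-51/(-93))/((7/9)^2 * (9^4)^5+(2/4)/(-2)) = 68/911975004064566659165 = 0.00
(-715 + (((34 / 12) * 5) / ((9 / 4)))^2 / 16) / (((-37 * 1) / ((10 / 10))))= 2077715 / 107892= 19.26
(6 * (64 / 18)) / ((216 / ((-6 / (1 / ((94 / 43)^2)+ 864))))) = -0.00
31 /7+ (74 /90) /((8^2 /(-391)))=-11989 /20160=-0.59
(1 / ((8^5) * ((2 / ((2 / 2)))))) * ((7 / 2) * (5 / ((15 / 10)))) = 35 / 196608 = 0.00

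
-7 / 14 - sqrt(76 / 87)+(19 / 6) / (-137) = -2 * sqrt(1653) / 87 - 215 / 411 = -1.46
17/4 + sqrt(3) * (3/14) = 3 * sqrt(3)/14 + 17/4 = 4.62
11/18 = 0.61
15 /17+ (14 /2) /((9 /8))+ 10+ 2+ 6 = 3841 /153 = 25.10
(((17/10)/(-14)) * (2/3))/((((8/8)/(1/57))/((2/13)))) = -17/77805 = -0.00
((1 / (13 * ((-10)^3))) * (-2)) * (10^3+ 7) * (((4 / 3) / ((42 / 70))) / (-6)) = -1007 / 17550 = -0.06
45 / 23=1.96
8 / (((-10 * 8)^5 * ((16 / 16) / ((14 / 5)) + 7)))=-7 / 21094400000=-0.00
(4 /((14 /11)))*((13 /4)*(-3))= -429 /14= -30.64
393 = 393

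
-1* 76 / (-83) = 76 / 83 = 0.92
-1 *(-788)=788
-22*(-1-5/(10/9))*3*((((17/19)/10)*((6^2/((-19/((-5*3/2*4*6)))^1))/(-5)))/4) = -999702/1805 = -553.85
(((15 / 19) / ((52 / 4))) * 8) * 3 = 360 / 247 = 1.46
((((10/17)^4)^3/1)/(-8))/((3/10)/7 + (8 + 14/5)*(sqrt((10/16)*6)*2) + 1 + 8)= 1846250000000000/1587131141015624846037 - 735000000000000*sqrt(15)/529043713671874948679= -0.00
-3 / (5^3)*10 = -6 / 25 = -0.24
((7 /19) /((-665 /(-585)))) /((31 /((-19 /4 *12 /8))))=-351 /4712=-0.07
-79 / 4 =-19.75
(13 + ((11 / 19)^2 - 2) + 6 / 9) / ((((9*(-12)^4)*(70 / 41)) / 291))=25846523 / 2357994240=0.01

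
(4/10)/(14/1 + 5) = 2/95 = 0.02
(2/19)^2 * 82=0.91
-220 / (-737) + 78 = 5246 / 67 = 78.30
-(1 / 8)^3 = -1 / 512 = -0.00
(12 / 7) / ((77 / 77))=12 / 7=1.71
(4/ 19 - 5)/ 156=-7/ 228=-0.03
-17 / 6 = -2.83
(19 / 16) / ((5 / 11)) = 209 / 80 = 2.61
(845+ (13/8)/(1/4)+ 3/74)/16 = 31507/592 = 53.22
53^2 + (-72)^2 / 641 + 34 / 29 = 2818.26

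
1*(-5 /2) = -5 /2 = -2.50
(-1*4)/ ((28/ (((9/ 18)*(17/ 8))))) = -0.15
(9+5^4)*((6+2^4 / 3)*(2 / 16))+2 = 5401 / 6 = 900.17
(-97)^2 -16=9393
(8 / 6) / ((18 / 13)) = 26 / 27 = 0.96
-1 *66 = -66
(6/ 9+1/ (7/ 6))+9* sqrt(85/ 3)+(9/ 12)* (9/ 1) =695/ 84+3* sqrt(255) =56.18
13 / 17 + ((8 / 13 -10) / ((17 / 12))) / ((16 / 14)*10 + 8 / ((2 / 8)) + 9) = 51775 / 81107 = 0.64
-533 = -533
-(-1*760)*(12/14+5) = 31160/7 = 4451.43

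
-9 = -9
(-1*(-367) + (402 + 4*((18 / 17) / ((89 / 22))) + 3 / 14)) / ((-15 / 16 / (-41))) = 5351540744 / 158865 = 33686.09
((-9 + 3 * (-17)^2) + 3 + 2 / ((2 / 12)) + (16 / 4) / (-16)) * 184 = 160586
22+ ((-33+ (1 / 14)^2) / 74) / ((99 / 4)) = 7890961 / 358974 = 21.98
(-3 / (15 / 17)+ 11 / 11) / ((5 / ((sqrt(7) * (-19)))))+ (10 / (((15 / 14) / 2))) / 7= 26.80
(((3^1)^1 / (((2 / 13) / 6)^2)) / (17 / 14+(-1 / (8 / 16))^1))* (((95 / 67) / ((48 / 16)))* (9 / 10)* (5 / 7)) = -1300455 / 737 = -1764.53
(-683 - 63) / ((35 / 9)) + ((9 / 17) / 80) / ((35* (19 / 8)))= -21686211 / 113050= -191.83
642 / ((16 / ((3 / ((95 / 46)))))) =22149 / 380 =58.29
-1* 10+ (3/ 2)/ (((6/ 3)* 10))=-397/ 40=-9.92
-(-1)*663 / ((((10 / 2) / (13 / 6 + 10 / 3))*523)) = 7293 / 5230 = 1.39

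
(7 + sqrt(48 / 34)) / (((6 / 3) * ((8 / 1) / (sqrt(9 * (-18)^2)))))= 27 * sqrt(102) / 68 + 189 / 8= 27.64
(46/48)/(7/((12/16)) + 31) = 23/968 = 0.02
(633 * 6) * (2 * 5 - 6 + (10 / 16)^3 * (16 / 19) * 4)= 1391967 / 76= 18315.36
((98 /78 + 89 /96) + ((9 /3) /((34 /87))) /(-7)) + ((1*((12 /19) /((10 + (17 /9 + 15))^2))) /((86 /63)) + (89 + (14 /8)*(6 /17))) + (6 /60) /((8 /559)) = 867733177073101 /8882277724320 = 97.69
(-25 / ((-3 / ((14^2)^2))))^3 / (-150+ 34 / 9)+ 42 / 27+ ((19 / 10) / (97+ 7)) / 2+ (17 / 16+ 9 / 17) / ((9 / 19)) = -224377502751768.12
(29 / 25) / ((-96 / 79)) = -2291 / 2400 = -0.95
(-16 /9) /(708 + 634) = -8 /6039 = -0.00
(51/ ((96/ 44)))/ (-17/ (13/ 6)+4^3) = 2431/ 5840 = 0.42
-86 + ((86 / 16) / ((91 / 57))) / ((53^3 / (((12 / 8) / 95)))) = -93208911773 / 1083824560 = -86.00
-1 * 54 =-54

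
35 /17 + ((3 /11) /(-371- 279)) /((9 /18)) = 2.06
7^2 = 49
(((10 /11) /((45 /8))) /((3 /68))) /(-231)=-1088 /68607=-0.02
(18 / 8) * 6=27 / 2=13.50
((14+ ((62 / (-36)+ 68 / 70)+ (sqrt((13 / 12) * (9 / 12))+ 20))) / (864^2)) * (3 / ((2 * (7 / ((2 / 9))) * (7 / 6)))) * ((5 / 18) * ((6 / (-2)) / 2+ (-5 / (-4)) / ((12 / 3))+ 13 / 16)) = -20947 / 110612791296 -5 * sqrt(13) / 3511517184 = -0.00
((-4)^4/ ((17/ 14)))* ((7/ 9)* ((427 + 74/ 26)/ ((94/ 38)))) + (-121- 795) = 27577.34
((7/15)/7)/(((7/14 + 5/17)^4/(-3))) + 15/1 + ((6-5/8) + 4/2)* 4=233818573/5314410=44.00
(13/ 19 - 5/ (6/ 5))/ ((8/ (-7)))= 2779/ 912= 3.05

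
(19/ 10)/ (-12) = -19/ 120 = -0.16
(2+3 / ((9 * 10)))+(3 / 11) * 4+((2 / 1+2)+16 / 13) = 35843 / 4290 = 8.36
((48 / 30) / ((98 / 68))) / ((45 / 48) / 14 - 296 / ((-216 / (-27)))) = -8704 / 289555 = -0.03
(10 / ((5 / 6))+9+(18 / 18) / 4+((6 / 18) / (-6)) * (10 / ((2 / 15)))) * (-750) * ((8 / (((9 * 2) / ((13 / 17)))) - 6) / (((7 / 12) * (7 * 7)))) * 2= 88765000 / 17493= 5074.32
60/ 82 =0.73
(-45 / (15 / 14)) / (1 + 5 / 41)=-861 / 23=-37.43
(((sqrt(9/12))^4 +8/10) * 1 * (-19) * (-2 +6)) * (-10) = 1035.50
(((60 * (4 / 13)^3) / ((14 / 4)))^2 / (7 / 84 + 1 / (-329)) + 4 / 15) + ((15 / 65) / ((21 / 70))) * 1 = 665418735734 / 160660337565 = 4.14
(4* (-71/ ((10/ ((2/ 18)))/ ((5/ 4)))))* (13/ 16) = -923/ 288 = -3.20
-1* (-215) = 215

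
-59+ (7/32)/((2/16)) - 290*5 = -6029/4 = -1507.25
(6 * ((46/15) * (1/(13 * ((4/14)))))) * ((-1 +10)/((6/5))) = 483/13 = 37.15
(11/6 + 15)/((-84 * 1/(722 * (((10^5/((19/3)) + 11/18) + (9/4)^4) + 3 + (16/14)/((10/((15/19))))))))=-9302137044275/4064256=-2288767.50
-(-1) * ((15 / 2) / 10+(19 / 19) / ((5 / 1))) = 19 / 20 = 0.95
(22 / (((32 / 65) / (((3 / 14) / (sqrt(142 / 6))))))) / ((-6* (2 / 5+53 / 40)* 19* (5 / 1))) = -715* sqrt(213) / 5212536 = -0.00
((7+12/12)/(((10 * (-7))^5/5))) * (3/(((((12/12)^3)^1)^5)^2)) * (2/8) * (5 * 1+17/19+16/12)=-0.00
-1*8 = -8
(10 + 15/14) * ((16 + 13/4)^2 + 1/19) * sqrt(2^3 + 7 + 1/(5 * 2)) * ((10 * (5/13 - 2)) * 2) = -52390155 * sqrt(1510)/3952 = -515135.19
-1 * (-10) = 10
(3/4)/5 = 3/20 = 0.15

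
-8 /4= -2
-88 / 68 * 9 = -198 / 17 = -11.65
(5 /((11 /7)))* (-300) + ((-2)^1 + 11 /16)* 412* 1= -65793 /44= -1495.30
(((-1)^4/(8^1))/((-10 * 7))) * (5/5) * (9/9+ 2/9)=-11/5040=-0.00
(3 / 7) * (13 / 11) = 39 / 77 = 0.51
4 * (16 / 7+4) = 176 / 7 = 25.14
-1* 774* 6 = -4644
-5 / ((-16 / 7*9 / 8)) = 35 / 18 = 1.94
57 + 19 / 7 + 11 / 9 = 60.94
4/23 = 0.17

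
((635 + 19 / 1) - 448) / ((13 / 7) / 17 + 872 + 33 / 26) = 637364 / 2702233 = 0.24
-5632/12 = -469.33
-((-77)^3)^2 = -208422380089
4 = 4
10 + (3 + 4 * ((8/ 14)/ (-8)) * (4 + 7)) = 69/ 7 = 9.86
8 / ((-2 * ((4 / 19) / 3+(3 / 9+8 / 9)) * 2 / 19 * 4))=-3249 / 442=-7.35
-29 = -29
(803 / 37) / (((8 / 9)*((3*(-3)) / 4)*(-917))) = 803 / 67858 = 0.01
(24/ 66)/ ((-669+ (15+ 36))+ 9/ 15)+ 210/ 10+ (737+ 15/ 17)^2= 5343405770005/ 9813573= 544491.37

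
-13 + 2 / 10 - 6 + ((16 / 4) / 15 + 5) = -203 / 15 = -13.53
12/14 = 6/7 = 0.86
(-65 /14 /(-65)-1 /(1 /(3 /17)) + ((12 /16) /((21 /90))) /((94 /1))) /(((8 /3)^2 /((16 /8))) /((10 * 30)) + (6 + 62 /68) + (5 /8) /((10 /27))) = -4279500 /520149329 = -0.01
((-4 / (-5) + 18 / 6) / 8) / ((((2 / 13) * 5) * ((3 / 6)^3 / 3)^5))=4916920.32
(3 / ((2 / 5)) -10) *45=-225 / 2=-112.50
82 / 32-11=-135 / 16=-8.44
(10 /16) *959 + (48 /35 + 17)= 172969 /280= 617.75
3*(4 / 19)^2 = 48 / 361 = 0.13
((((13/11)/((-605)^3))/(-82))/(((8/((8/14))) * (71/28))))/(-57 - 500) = -13/3949628151627125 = -0.00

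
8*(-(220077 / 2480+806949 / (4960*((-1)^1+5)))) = -513513 / 496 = -1035.31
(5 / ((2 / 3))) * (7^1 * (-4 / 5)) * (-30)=1260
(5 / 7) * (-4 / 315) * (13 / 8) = -13 / 882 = -0.01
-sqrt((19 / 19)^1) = -1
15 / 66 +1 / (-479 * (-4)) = 4801 / 21076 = 0.23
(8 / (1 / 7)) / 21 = 8 / 3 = 2.67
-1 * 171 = -171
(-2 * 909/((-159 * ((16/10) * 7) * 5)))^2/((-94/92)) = -2111607/51753016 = -0.04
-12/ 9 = -4/ 3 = -1.33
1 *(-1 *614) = -614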